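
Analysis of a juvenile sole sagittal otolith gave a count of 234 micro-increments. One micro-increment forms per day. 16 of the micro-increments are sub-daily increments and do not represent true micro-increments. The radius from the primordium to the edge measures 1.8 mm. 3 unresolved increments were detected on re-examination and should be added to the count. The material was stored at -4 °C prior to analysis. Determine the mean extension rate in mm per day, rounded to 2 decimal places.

True micro-increment count = 234 − 16 + 3 = 221.
Extension rate ≈ 1.8 / 221 = 0.01 mm per day.

0.01 mm per day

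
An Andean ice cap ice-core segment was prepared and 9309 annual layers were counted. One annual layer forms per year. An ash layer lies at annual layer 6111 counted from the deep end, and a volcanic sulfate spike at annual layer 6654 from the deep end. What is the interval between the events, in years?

543 yr

Separation: 6654 − 6111 = 543 annual layers.
At one annual layer per year, 543 years elapsed between them.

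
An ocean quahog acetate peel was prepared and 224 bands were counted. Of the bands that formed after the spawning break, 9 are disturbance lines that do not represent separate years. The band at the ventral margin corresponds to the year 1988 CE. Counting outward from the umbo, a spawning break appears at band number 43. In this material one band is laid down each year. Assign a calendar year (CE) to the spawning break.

Between band 43 and the ventral margin there are 224 − 43 = 181 bands.
Excluding 9 false bands: 181 − 9 = 172.
1988 − 172 = 1816 CE.

1816 CE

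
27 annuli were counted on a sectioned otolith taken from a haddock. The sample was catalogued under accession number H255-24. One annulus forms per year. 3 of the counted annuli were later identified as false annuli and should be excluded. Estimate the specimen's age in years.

After corrections the count is 27 − 3 = 24 annuli.
At one annulus per year, that is 24 years.

24 years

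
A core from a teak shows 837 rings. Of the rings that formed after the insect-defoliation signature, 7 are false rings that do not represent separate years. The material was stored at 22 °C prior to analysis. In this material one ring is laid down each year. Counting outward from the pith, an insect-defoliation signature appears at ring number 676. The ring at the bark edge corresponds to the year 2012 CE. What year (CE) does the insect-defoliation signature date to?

1858 CE

The insect-defoliation signature sits at ring 676 from the pith, so 837 − 676 = 161 rings formed after it.
Excluding 7 false rings: 161 − 7 = 154.
The ring at the bark edge is 2012 CE, so the insect-defoliation signature dates to 2012 − 154 = 1858 CE.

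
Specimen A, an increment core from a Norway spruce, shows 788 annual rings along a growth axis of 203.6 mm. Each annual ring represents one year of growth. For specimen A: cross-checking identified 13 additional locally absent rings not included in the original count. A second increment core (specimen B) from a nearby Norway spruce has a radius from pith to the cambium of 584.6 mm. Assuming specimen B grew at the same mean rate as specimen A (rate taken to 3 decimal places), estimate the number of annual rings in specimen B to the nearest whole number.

Specimen A: after corrections the count is 788 + 13 = 801 annual rings.
A: 203.6 mm over 801 years gives 203.6 / 801 ≈ 0.254 mm per year.
For B, 584.6 / 0.254 = 2301.57 years ≈ 2302 annual rings.

2302 annual rings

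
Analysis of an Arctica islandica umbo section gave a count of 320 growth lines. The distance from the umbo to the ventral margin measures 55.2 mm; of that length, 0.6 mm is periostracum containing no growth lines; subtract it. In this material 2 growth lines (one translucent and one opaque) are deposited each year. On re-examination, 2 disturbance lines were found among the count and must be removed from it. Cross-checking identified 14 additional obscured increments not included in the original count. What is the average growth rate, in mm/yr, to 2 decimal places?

0.33 mm/yr

True growth line count = 320 − 2 + 14 = 332.
332 growth lines at 2 per year is 332 / 2 = 166 years.
Removing the 0.6 mm offcut leaves 55.2 − 0.6 = 54.6 mm.
54.6 mm over 166 years gives 54.6 / 166 ≈ 0.33 mm/yr.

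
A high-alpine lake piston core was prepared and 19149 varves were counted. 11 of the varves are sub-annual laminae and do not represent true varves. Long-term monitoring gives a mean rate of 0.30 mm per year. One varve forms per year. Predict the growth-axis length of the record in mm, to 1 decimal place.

Adjusted count: 19149 − 11 = 19138 varves.
19138 years at 0.30 mm/year gives 0.30 × 19138 = 5741.4 mm.

5741.4 mm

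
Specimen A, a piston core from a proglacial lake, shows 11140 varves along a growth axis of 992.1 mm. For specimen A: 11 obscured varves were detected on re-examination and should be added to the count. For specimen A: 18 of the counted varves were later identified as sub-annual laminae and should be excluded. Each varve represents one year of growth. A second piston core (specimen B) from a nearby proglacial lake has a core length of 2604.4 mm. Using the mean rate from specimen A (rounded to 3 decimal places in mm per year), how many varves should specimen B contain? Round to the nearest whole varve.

29263 varves

Specimen A: true varve count = 11140 − 18 + 11 = 11133.
A: 992.1 mm over 11133 years gives 992.1 / 11133 ≈ 0.089 mm per year.
B spans 2604.4 / 0.089 = 29262.92 years ≈ 29263 varves.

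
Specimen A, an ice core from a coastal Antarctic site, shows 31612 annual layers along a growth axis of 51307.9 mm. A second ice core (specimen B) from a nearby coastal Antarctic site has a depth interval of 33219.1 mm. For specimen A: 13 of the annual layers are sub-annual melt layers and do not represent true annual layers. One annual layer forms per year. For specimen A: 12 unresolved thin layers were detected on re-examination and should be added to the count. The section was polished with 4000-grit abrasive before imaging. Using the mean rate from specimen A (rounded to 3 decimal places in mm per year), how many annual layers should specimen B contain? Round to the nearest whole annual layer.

20468 annual layers

Specimen A: correcting the raw count gives 31612 − 13 + 12 = 31611 true annual layers.
A: 51307.9 mm over 31611 years gives 51307.9 / 31611 ≈ 1.623 mm/year.
For B, 33219.1 / 1.623 = 20467.71 years ≈ 20468 annual layers.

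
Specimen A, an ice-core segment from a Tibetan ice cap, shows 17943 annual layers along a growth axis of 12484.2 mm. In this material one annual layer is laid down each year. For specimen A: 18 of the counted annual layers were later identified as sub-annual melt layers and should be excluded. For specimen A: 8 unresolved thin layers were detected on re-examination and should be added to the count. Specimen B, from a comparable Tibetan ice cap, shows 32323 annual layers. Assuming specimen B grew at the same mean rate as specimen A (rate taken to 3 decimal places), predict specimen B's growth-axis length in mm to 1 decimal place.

Specimen A: true annual layer count = 17943 − 18 + 8 = 17933.
A: Mean rate = 12484.2 mm / 17933 years ≈ 0.696 mm/yr.
B's length ≈ 0.696 × 32323 = 22496.8 mm.

22496.8 mm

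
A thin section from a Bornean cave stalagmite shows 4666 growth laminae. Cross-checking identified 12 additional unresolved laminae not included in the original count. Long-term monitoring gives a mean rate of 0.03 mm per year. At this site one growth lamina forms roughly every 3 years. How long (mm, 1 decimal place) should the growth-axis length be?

Adjusted count: 4666 + 12 = 4678 growth laminae.
At 3 years per growth lamina, 4678 × 3 = 14034 years.
Predicted length = 0.03 mm/year × 14034 years = 421.0 mm.

421.0 mm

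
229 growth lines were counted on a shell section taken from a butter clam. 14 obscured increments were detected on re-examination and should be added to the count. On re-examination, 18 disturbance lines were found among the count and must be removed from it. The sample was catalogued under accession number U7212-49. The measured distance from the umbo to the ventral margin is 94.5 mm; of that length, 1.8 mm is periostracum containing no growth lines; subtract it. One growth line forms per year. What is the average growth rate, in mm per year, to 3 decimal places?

0.412 mm per year

After corrections the count is 229 − 18 + 14 = 225 growth lines.
Removing the 1.8 mm offcut leaves 94.5 − 1.8 = 92.7 mm.
92.7 mm over 225 years gives 92.7 / 225 ≈ 0.412 mm per year.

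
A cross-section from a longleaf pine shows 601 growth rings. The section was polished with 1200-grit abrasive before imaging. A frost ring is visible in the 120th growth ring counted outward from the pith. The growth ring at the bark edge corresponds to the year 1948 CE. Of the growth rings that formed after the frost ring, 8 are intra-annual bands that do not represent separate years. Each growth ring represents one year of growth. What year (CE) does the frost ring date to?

601 − 120 = 481 growth rings lie beyond the frost ring toward the bark edge.
Excluding 8 false growth rings: 481 − 8 = 473.
1948 − 473 = 1475 CE.

1475 CE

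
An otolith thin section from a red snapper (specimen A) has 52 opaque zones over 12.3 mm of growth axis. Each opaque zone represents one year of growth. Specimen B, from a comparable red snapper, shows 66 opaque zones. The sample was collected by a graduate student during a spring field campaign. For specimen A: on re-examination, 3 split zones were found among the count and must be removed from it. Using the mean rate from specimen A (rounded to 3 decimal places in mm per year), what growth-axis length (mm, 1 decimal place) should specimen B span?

16.6 mm

Specimen A: after corrections the count is 52 − 3 = 49 opaque zones.
A: 12.3 mm over 49 years gives 12.3 / 49 ≈ 0.251 mm/yr.
B's length ≈ 0.251 × 66 = 16.6 mm.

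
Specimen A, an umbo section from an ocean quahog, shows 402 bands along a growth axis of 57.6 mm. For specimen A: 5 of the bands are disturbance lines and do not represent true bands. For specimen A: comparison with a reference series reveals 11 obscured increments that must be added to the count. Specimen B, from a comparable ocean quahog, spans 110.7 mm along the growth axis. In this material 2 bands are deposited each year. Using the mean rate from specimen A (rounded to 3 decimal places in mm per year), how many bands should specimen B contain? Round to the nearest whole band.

785 bands

Specimen A: adjusted count: 402 − 5 + 11 = 408 bands.
Specimen A: with 2 bands per year, 408 / 2 = 204 years.
A: Mean rate = 57.6 mm / 204 years ≈ 0.282 mm/year.
B spans 110.7 / 0.282 = 392.55 years; at 2 bands per year that is 392.55 × 2 ≈ 785 bands.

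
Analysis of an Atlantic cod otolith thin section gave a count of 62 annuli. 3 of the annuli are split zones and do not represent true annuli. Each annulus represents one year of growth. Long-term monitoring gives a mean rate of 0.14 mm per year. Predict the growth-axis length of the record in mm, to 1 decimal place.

8.3 mm

True annulus count = 62 − 3 = 59.
59 years at 0.14 mm/year gives 0.14 × 59 = 8.3 mm.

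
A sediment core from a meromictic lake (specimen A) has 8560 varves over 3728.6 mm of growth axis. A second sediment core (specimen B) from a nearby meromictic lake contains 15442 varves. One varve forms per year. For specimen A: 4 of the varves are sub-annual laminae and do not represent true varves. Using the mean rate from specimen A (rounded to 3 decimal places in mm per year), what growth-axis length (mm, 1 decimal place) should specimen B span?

Specimen A: after corrections the count is 8560 − 4 = 8556 varves.
A: Mean rate = 3728.6 mm / 8556 years ≈ 0.436 mm per year.
For B, 0.436 mm/year × 15442 years = 6732.7 mm.

6732.7 mm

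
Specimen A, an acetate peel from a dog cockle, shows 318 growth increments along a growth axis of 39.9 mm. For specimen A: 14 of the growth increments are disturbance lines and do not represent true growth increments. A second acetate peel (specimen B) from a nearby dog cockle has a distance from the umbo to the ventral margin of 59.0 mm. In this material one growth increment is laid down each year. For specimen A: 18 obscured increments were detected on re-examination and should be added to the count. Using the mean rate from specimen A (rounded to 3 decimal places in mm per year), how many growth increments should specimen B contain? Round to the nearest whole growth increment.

Specimen A: correcting the raw count gives 318 − 14 + 18 = 322 true growth increments.
A: Mean rate = 39.9 mm / 322 years ≈ 0.124 mm/yr.
For B, 59.0 / 0.124 = 475.81 years ≈ 476 growth increments.

476 growth increments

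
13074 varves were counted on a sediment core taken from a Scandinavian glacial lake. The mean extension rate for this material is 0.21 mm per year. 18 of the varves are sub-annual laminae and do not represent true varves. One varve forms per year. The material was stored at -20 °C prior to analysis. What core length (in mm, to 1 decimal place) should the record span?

2741.8 mm

After corrections the count is 13074 − 18 = 13056 varves.
Predicted length = 0.21 mm/year × 13056 years = 2741.8 mm.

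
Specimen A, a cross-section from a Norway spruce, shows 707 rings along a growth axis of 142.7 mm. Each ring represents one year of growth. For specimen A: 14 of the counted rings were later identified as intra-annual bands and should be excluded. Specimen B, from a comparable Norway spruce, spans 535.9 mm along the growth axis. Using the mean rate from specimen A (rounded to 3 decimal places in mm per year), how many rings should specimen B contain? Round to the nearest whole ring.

Specimen A: correcting the raw count gives 707 − 14 = 693 true rings.
A: Extension rate ≈ 142.7 / 693 = 0.206 mm/year.
B spans 535.9 / 0.206 = 2601.46 years ≈ 2601 rings.

2601 rings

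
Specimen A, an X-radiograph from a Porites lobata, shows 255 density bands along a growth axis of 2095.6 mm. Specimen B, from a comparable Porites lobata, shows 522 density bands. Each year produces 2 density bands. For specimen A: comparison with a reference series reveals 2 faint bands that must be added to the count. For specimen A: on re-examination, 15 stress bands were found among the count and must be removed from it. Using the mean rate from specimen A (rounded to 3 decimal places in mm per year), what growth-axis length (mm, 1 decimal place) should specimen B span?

Specimen A: after corrections the count is 255 − 15 + 2 = 242 density bands.
Specimen A: 242 density bands at 2 per year is 242 / 2 = 121 years.
A: Mean rate = 2095.6 mm / 121 years ≈ 17.319 mm/year.
Specimen B: 522 density bands at 2 per year is 522 / 2 = 261 years. B's length ≈ 17.319 × 261 = 4520.3 mm.

4520.3 mm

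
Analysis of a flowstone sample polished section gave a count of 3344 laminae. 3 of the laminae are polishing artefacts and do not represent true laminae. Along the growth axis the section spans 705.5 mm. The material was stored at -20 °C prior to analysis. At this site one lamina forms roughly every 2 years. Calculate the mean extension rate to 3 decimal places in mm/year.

Adjusted count: 3344 − 3 = 3341 laminae.
At 2 years per lamina, 3341 × 2 = 6682 years.
Mean rate = 705.5 mm / 6682 years ≈ 0.106 mm/year.

0.106 mm/year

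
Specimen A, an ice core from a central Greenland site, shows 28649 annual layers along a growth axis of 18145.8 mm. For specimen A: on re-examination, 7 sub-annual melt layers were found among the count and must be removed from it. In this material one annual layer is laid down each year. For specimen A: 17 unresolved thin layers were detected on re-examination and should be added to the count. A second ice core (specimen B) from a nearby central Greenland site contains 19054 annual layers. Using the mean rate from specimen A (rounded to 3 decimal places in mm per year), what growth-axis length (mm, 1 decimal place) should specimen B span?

12061.2 mm

Specimen A: after corrections the count is 28649 − 7 + 17 = 28659 annual layers.
A: 18145.8 mm over 28659 years gives 18145.8 / 28659 ≈ 0.633 mm per year.
B's length ≈ 0.633 × 19054 = 12061.2 mm.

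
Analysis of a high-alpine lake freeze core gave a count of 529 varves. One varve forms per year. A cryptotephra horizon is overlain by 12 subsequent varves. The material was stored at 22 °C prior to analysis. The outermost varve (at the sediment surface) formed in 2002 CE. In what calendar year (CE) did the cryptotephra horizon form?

12 varves formed after the cryptotephra horizon.
Counting back 12 years from 2002 CE places the cryptotephra horizon in 2002 − 12 = 1990 CE.

1990 CE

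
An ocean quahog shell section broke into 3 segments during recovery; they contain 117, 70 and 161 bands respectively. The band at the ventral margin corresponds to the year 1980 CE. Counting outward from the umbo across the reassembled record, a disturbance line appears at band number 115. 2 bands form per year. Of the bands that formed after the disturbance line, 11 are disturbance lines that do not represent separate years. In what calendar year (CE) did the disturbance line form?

Total bands = 117 + 70 + 161 = 348.
348 − 115 = 233 bands lie beyond the disturbance line toward the ventral margin.
233 − 11 false = 222 true bands after the disturbance line.
222 bands at 2 per year is 222 / 2 = 111 years.
1980 − 111 = 1869 CE.

1869 CE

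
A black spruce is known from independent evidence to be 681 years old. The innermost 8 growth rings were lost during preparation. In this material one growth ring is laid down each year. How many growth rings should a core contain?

673 growth rings

Expected growth rings over 681 years: 681.
Less the 8 uncaptured growth rings: 681 − 8 = 673.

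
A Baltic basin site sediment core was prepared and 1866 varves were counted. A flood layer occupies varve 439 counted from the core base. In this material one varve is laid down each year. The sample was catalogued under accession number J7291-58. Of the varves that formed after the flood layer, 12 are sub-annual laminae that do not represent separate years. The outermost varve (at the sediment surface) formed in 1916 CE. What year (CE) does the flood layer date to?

501 CE

Between varve 439 and the sediment surface there are 1866 − 439 = 1427 varves.
Excluding 12 false varves: 1427 − 12 = 1415.
The varve at the sediment surface is 1916 CE, so the flood layer dates to 1916 − 1415 = 501 CE.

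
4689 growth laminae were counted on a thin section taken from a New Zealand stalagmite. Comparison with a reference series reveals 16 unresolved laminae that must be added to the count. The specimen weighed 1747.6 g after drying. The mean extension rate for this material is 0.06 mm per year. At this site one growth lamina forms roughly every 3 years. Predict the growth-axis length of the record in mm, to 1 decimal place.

846.9 mm

Adjusted count: 4689 + 16 = 4705 growth laminae.
Multiplying by 3 years per growth lamina: 4705 × 3 = 14115 years.
Length ≈ 0.06 × 14115 = 846.9 mm.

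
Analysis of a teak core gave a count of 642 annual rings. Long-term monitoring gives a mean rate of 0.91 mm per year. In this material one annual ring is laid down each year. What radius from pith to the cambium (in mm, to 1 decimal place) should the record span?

642 years of growth are recorded.
Length ≈ 0.91 × 642 = 584.2 mm.

584.2 mm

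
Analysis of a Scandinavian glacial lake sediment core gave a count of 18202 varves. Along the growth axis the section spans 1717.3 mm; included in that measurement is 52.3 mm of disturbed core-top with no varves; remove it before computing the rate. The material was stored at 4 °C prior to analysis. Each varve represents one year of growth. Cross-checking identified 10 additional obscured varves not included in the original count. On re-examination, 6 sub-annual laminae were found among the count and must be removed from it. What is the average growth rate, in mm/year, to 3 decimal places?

Adjusted count: 18202 − 6 + 10 = 18206 varves.
Removing the 52.3 mm offcut leaves 1717.3 − 52.3 = 1665.0 mm.
Extension rate ≈ 1665.0 / 18206 = 0.091 mm/year.

0.091 mm/year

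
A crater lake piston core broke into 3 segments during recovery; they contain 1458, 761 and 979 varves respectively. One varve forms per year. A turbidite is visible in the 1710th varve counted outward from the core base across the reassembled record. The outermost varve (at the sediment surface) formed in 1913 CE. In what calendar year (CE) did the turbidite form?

425 CE

Total varves = 1458 + 761 + 979 = 3198.
The turbidite sits at varve 1710 from the core base, so 3198 − 1710 = 1488 varves formed after it.
1913 − 1488 = 425 CE.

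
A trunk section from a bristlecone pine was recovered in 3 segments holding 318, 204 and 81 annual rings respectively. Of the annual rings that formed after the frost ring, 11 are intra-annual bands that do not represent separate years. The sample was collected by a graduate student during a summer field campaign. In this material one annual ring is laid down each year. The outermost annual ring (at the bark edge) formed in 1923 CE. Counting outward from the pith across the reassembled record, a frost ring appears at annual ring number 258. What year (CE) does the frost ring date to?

1589 CE

Total annual rings = 318 + 204 + 81 = 603.
603 − 258 = 345 annual rings lie beyond the frost ring toward the bark edge.
345 − 11 false = 334 true annual rings after the frost ring.
1923 − 334 = 1589 CE.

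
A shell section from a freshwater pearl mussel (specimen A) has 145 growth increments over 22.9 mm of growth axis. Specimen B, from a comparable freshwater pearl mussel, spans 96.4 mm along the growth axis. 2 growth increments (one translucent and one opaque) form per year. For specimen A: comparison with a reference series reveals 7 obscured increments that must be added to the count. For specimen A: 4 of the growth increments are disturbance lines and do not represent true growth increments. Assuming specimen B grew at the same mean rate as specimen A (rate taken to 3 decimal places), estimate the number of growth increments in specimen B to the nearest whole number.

624 growth increments

Specimen A: correcting the raw count gives 145 − 4 + 7 = 148 true growth increments.
Specimen A: with 2 growth increments per year, 148 / 2 = 74 years.
A: Mean rate = 22.9 mm / 74 years ≈ 0.309 mm/yr.
Specimen B: 96.4 mm / 0.309 mm per year = 311.97 years; at 2 growth increments per year that is 311.97 × 2 ≈ 624 growth increments.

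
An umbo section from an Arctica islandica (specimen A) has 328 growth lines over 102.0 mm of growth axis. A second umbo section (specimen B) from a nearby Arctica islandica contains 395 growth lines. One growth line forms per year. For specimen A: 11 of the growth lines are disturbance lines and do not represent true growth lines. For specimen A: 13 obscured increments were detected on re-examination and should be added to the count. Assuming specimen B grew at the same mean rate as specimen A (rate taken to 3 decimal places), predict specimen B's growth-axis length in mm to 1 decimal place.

Specimen A: after corrections the count is 328 − 11 + 13 = 330 growth lines.
A: Extension rate ≈ 102.0 / 330 = 0.309 mm/yr.
For B, 0.309 mm/year × 395 years = 122.1 mm.

122.1 mm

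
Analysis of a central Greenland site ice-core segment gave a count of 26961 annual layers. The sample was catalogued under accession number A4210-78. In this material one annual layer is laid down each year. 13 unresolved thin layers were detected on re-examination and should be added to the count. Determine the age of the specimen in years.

26974 years

True annual layer count = 26961 + 13 = 26974.
One annual layer per year makes the duration 26974 years.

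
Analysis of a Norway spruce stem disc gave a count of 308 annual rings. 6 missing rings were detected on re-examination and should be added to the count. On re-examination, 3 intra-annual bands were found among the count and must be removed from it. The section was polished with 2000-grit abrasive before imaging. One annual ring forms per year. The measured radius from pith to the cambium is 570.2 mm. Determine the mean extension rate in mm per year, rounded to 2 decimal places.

1.83 mm per year

After corrections the count is 308 − 3 + 6 = 311 annual rings.
Extension rate ≈ 570.2 / 311 = 1.83 mm per year.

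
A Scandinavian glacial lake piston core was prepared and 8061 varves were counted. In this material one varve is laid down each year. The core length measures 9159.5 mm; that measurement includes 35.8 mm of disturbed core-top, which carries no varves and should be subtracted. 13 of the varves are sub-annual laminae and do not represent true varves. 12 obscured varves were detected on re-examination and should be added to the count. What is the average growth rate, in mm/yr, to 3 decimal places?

Correcting the raw count gives 8061 − 13 + 12 = 8060 true varves.
Removing the 35.8 mm offcut leaves 9159.5 − 35.8 = 9123.7 mm.
Extension rate ≈ 9123.7 / 8060 = 1.132 mm/yr.

1.132 mm/yr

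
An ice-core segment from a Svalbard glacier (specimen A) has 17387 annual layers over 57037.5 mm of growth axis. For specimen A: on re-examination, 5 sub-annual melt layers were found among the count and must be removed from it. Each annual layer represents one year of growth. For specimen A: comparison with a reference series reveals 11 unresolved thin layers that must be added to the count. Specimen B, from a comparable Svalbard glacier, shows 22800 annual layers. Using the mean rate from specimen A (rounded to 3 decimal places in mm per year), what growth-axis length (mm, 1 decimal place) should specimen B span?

74761.2 mm

Specimen A: true annual layer count = 17387 − 5 + 11 = 17393.
A: Mean rate = 57037.5 mm / 17393 years ≈ 3.279 mm per year.
For B, 3.279 mm/year × 22800 years = 74761.2 mm.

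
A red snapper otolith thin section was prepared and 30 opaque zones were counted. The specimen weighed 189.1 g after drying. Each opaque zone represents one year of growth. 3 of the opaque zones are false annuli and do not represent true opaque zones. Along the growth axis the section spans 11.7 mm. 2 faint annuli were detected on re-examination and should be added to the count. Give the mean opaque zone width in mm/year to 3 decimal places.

Adjusted count: 30 − 3 + 2 = 29 opaque zones.
Mean rate = 11.7 mm / 29 years ≈ 0.403 mm/year.

0.403 mm/year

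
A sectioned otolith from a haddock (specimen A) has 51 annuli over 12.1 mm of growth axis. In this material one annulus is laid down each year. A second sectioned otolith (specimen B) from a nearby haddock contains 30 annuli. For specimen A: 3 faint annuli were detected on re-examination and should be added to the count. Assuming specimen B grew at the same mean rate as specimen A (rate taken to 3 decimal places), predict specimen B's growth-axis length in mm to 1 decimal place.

6.7 mm

Specimen A: adjusted count: 51 + 3 = 54 annuli.
A: Extension rate ≈ 12.1 / 54 = 0.224 mm per year.
Length of B = 0.224 × 30 = 6.7 mm.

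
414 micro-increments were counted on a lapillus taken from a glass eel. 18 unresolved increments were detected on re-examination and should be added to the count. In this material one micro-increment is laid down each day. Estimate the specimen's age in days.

432 d

After corrections the count is 414 + 18 = 432 micro-increments.
At one micro-increment per day, that is 432 days.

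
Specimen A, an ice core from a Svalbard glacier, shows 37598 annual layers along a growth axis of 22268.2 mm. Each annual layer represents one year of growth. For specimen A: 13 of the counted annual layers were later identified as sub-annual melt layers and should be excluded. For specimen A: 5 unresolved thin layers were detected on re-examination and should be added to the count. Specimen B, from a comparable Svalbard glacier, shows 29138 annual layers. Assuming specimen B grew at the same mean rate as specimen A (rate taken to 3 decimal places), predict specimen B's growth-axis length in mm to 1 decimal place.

17249.7 mm

Specimen A: correcting the raw count gives 37598 − 13 + 5 = 37590 true annual layers.
A: Extension rate ≈ 22268.2 / 37590 = 0.592 mm/yr.
For B, 0.592 mm/year × 29138 years = 17249.7 mm.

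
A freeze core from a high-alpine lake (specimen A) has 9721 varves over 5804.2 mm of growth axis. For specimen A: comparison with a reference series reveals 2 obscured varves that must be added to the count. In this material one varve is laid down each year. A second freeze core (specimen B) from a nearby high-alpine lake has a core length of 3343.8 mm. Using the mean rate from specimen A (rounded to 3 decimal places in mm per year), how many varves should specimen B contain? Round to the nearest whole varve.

Specimen A: adjusted count: 9721 + 2 = 9723 varves.
A: Mean rate = 5804.2 mm / 9723 years ≈ 0.597 mm/year.
Specimen B: 3343.8 mm / 0.597 mm per year = 5601.01 years ≈ 5601 varves.

5601 varves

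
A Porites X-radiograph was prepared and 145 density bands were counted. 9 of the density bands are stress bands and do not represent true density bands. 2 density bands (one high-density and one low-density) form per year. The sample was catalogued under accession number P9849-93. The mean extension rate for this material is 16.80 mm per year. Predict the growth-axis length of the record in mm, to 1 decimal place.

1142.4 mm

Adjusted count: 145 − 9 = 136 density bands.
With 2 density bands per year, 136 / 2 = 68 years.
Length ≈ 16.80 × 68 = 1142.4 mm.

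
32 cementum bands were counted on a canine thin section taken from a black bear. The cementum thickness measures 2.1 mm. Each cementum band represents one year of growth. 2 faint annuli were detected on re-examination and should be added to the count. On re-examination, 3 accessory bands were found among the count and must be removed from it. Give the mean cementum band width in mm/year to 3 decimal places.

Adjusted count: 32 − 3 + 2 = 31 cementum bands.
Extension rate ≈ 2.1 / 31 = 0.068 mm/year.

0.068 mm/year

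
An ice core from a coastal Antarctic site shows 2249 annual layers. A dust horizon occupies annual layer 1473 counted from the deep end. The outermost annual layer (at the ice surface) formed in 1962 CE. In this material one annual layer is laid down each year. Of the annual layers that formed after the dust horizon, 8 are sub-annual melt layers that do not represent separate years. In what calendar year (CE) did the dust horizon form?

1194 CE

The dust horizon sits at annual layer 1473 from the deep end, so 2249 − 1473 = 776 annual layers formed after it.
Excluding 8 false annual layers: 776 − 8 = 768.
1962 − 768 = 1194 CE.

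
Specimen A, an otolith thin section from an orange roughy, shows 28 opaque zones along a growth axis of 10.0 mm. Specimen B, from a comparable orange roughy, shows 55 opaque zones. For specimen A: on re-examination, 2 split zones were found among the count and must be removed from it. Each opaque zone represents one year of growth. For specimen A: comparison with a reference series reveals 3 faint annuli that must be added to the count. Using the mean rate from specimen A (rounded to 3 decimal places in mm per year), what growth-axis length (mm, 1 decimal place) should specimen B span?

19.0 mm

Specimen A: correcting the raw count gives 28 − 2 + 3 = 29 true opaque zones.
A: Extension rate ≈ 10.0 / 29 = 0.345 mm per year.
Length of B = 0.345 × 55 = 19.0 mm.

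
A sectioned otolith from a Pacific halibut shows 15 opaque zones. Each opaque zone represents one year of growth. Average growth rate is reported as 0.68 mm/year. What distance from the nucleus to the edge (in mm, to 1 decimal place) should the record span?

10.2 mm

The record spans 15 years at 0.68 mm per year.
Predicted length = 0.68 mm/year × 15 years = 10.2 mm.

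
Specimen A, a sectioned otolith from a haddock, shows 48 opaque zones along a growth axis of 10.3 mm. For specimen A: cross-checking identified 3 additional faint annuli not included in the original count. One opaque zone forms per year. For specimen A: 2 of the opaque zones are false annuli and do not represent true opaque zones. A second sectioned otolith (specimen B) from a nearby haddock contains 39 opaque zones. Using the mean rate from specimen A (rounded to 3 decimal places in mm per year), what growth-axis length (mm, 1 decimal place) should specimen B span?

Specimen A: after corrections the count is 48 − 2 + 3 = 49 opaque zones.
A: Mean rate = 10.3 mm / 49 years ≈ 0.210 mm/year.
B's length ≈ 0.210 × 39 = 8.2 mm.

8.2 mm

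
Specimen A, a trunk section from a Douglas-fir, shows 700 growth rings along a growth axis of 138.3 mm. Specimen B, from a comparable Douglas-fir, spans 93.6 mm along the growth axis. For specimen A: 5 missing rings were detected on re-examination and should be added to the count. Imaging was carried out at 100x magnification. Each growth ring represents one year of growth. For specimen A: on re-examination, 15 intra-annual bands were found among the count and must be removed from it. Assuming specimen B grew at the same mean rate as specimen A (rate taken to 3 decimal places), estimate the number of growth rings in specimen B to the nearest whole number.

468 growth rings

Specimen A: after corrections the count is 700 − 15 + 5 = 690 growth rings.
A: Extension rate ≈ 138.3 / 690 = 0.200 mm/yr.
Specimen B: 93.6 mm / 0.200 mm per year = 468.00 years ≈ 468 growth rings.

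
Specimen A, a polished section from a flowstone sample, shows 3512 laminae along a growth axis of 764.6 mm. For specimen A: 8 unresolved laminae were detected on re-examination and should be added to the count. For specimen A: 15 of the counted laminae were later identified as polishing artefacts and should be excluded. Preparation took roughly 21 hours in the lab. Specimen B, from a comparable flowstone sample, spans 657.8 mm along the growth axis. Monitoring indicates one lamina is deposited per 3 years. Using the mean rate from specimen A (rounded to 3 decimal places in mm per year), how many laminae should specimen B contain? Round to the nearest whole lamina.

Specimen A: adjusted count: 3512 − 15 + 8 = 3505 laminae.
Specimen A: multiplying by 3 years per lamina: 3505 × 3 = 10515 years.
A: Extension rate ≈ 764.6 / 10515 = 0.073 mm per year.
B spans 657.8 / 0.073 = 9010.96 years; at 3 years per lamina that is 9010.96 / 3 ≈ 3004 laminae.

3004 laminae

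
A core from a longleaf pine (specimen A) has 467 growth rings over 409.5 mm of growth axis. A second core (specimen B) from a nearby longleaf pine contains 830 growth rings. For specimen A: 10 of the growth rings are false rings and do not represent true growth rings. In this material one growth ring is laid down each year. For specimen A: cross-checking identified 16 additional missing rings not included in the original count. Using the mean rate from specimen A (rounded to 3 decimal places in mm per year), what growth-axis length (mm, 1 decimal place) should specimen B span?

Specimen A: correcting the raw count gives 467 − 10 + 16 = 473 true growth rings.
A: Mean rate = 409.5 mm / 473 years ≈ 0.866 mm/year.
Length of B = 0.866 × 830 = 718.8 mm.

718.8 mm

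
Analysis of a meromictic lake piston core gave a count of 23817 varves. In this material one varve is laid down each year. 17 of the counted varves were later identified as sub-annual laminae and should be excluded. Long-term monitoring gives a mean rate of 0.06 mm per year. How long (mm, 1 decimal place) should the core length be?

1428.0 mm

Correcting the raw count gives 23817 − 17 = 23800 true varves.
23800 years at 0.06 mm/year gives 0.06 × 23800 = 1428.0 mm.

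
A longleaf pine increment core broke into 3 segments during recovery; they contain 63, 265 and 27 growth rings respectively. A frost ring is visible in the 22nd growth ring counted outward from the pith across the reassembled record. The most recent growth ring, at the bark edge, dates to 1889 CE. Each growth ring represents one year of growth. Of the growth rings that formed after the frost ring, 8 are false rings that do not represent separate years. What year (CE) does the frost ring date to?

Total growth rings = 63 + 265 + 27 = 355.
The frost ring sits at growth ring 22 from the pith, so 355 − 22 = 333 growth rings formed after it.
Removing the 8 false growth rings leaves 333 − 8 = 325 true growth rings beyond the frost ring.
Counting back 325 years from 1889 CE places the frost ring in 1889 − 325 = 1564 CE.

1564 CE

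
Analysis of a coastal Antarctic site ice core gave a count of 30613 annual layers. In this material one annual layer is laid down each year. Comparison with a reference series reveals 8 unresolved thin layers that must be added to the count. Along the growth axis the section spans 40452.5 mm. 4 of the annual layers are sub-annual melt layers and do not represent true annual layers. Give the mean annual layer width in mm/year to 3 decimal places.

Adjusted count: 30613 − 4 + 8 = 30617 annual layers.
Extension rate ≈ 40452.5 / 30617 = 1.321 mm/year.

1.321 mm/year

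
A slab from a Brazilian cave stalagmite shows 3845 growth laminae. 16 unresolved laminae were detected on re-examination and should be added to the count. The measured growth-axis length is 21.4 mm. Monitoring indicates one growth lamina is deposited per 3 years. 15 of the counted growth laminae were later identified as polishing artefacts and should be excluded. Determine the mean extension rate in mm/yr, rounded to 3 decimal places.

After corrections the count is 3845 − 15 + 16 = 3846 growth laminae.
Multiplying by 3 years per growth lamina: 3846 × 3 = 11538 years.
Extension rate ≈ 21.4 / 11538 = 0.002 mm/yr.

0.002 mm/yr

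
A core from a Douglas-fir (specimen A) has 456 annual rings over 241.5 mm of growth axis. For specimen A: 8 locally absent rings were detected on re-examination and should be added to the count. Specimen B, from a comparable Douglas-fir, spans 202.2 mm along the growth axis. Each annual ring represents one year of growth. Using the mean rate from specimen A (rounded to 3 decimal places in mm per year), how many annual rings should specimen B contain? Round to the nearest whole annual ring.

Specimen A: correcting the raw count gives 456 + 8 = 464 true annual rings.
A: Mean rate = 241.5 mm / 464 years ≈ 0.520 mm/year.
B spans 202.2 / 0.520 = 388.85 years ≈ 389 annual rings.

389 annual rings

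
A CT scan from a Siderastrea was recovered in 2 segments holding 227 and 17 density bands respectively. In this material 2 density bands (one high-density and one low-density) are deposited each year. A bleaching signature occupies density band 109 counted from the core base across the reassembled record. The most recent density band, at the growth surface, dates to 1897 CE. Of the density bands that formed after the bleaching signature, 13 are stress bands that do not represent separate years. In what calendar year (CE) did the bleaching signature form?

1836 CE

Total density bands = 227 + 17 = 244.
244 − 109 = 135 density bands lie beyond the bleaching signature toward the growth surface.
Removing the 13 false density bands leaves 135 − 13 = 122 true density bands beyond the bleaching signature.
Dividing by 2 density bands per year: 122 / 2 = 61 years.
Counting back 61 years from 1897 CE places the bleaching signature in 1897 − 61 = 1836 CE.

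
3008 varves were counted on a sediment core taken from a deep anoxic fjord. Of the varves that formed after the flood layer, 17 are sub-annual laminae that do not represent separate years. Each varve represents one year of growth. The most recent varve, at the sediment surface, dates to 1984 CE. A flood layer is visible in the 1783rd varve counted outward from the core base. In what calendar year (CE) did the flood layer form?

776 CE

Between varve 1783 and the sediment surface there are 3008 − 1783 = 1225 varves.
1225 − 17 false = 1208 true varves after the flood layer.
Counting back 1208 years from 1984 CE places the flood layer in 1984 − 1208 = 776 CE.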